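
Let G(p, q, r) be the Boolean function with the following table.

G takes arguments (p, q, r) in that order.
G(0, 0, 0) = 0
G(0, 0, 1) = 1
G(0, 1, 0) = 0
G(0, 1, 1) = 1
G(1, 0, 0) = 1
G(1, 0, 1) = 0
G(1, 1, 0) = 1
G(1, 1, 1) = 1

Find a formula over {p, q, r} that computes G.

The 0-rows are (0,0,0), (0,1,0), (1,0,1). Take each as a conjunction (¬p·¬q·¬r, ¬p·q·¬r, p·¬q·r), form their disjunction, and complement — that gives a formula that is 1 everywhere G is.

G(p, q, r) = ((((p' · q') · r') + ((p' · q) · r')) + ((p · q') · r))'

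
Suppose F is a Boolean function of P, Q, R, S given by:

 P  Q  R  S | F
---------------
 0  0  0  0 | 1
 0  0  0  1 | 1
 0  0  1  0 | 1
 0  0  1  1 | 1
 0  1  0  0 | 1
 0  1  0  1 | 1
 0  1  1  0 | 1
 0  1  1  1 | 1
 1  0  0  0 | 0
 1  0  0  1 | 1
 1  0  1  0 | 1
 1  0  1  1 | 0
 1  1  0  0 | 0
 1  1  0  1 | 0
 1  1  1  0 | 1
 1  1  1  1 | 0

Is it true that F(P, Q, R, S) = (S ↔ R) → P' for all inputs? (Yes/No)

No

Evaluate (S ↔ R) → P' on each row and compare to F:
  P=0, Q=0, R=0, S=0: formula gives 1, F = 1 ✓
  P=0, Q=0, R=0, S=1: formula gives 1, F = 1 ✓
  P=0, Q=0, R=1, S=0: formula gives 1, F = 1 ✓
  P=0, Q=0, R=1, S=1: formula gives 1, F = 1 ✓
  …
  P=1, Q=1, R=0, S=1: formula gives 1, but F = 0 ✗
A single disagreement suffices: at (1,1,0,1) they differ, so the formula does not compute F.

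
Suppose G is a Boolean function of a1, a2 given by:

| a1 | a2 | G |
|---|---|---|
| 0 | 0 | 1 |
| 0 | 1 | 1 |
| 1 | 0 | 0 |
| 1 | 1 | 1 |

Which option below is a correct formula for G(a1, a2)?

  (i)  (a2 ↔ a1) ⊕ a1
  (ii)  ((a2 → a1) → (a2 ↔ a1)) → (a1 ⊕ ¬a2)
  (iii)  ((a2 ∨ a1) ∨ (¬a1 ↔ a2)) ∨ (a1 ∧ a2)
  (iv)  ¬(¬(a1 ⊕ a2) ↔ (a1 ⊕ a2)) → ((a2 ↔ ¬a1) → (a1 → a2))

(i): at (0,1) it gives 0, but G = 1 — eliminated.
(ii): at (0,1) it gives 0, but G = 1 — eliminated.
(iii): at (0,0) it gives 0, but G = 1 — eliminated.
Only (iv) survives; checking it on all 4 rows confirms it matches G.

iv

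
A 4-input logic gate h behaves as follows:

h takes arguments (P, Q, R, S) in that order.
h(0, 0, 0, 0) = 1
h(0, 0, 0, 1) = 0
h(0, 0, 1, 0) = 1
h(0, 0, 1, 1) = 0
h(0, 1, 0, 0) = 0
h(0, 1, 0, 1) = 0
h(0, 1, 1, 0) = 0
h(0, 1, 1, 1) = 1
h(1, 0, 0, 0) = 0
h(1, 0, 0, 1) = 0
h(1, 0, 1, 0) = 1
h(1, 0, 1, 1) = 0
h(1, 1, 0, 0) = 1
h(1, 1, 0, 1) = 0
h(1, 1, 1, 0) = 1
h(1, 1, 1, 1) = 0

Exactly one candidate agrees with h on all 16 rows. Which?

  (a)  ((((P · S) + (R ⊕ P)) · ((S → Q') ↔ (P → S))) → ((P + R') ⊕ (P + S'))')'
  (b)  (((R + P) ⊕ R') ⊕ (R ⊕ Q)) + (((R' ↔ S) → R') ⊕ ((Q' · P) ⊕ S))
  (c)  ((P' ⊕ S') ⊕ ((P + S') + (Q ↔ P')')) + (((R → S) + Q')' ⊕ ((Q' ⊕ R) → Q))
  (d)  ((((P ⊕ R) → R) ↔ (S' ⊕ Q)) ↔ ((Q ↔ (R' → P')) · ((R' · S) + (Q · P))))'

(a) disagrees with h on (0,0,0,0) (formula → 0, table → 1); rule it out.
(b) disagrees with h on (0,0,0,1) (formula → 1, table → 0); rule it out.
(c) disagrees with h on (0,0,1,1) (formula → 1, table → 0); rule it out.
Only (d) survives; checking it on all 16 rows confirms it matches h.

d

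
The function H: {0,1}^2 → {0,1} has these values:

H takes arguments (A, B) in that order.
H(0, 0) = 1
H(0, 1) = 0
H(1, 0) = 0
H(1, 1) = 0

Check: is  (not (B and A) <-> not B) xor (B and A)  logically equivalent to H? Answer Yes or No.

Evaluate (not (B and A) <-> not B) xor (B and A) on each row and compare to H:
  A=0, B=0: formula gives 1, H = 1 ✓
  A=0, B=1: formula gives 0, H = 0 ✓
  A=1, B=0: formula gives 1, but H = 0 ✗
Row (1,0) is a counterexample, so the formula is not equivalent to H.

No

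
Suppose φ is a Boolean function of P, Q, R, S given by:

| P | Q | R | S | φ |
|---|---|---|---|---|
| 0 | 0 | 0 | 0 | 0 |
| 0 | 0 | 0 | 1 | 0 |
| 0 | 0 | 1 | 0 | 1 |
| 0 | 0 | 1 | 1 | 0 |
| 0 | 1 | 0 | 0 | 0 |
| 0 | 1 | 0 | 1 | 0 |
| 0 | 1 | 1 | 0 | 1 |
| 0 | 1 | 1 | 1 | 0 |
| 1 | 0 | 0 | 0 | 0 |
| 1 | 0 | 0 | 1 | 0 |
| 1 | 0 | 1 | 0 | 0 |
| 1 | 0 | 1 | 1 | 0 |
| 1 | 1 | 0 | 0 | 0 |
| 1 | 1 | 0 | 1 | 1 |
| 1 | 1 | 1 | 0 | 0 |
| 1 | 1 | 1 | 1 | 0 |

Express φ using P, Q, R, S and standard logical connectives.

φ(P, Q, R, S) = ((((NOT P AND NOT Q) AND R) AND NOT S) OR (((NOT P AND Q) AND R) AND NOT S)) OR (((P AND Q) AND NOT R) AND S)

Collect the rows where φ=1 — (0,0,1,0), (0,1,1,0), (1,1,0,1) — and write one minterm per row: ¬P·¬Q·R·¬S, ¬P·Q·R·¬S, P·Q·¬R·S. Their union (logical OR) reproduces the table exactly.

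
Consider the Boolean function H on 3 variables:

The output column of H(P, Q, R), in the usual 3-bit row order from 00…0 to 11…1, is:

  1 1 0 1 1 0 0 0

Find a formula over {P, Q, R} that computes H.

H(P, Q, R) = ((((~P & ~Q) & ~R) | ((~P & ~Q) & R)) | ((~P & Q) & R)) | ((P & ~Q) & ~R)

The 1-rows are (0,0,0), (0,0,1), (0,1,1), (1,0,0). Each contributes one minterm — ¬P·¬Q·¬R; ¬P·¬Q·R; ¬P·Q·R; P·¬Q·¬R — and their disjunction is a sum-of-products form of H.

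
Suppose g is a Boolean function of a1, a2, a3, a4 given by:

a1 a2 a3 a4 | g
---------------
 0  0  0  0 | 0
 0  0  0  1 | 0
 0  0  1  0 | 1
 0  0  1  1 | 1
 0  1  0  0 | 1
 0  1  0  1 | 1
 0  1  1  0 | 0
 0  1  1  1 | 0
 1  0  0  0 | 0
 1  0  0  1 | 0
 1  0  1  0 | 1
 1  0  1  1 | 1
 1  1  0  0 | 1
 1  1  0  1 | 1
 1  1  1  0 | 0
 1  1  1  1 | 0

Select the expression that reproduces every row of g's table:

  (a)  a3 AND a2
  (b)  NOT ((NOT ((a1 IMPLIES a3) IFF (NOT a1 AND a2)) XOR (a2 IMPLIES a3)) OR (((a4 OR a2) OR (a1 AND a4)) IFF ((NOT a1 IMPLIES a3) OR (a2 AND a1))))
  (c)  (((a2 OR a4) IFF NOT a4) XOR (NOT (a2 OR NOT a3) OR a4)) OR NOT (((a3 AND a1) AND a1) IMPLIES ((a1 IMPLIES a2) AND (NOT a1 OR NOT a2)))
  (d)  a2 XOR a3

(a) disagrees with g on (0,0,1,0) (formula → 0, table → 1); rule it out.
(b) disagrees with g on (0,0,0,1) (formula → 1, table → 0); rule it out.
(c) disagrees with g on (0,0,0,1) (formula → 1, table → 0); rule it out.
That leaves (d). Evaluating it on every row reproduces the table of g exactly.

d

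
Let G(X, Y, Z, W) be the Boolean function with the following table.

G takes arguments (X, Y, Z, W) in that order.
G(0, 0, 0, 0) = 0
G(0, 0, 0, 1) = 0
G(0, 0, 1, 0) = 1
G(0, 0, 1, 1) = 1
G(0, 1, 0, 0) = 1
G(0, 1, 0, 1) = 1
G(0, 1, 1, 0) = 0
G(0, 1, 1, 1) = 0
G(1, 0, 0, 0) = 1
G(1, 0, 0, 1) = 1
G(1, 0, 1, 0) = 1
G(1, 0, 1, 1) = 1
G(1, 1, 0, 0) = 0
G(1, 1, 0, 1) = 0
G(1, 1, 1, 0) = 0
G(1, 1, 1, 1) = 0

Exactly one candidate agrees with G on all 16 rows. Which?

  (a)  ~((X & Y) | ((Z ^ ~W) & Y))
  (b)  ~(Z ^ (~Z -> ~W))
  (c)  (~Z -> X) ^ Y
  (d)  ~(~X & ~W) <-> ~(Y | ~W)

(a): at (0,0,0,0) it gives 1, but G = 0 — eliminated.
(b): at (0,0,0,1) it gives 1, but G = 0 — eliminated.
(d): at (0,0,0,0) it gives 1, but G = 0 — eliminated.
Only (c) survives; checking it on all 16 rows confirms it matches G.

c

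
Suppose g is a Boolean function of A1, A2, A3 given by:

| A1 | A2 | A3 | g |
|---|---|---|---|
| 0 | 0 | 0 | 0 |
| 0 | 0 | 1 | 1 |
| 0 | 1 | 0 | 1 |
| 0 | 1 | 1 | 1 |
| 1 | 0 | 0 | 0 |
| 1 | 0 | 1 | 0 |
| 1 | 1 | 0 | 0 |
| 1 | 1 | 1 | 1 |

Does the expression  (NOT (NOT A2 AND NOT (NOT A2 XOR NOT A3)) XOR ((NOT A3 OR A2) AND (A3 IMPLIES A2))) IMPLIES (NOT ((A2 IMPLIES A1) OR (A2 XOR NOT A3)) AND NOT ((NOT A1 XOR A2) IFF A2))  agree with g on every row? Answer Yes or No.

Check the formula against g row by row:
  A1=0, A2=0, A3=0: formula gives 0, g = 0 ✓
  A1=0, A2=0, A3=1: formula gives 0, but g = 1 ✗
A single disagreement suffices: at (0,0,1) they differ, so the formula does not compute g.

No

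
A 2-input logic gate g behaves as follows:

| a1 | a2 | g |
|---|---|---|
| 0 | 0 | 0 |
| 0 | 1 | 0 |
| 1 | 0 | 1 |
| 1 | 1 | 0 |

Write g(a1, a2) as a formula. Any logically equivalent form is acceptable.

g(a1, a2) = a1 ∧ ¬a2

1 only at (1,0): a1 AND NOT a2.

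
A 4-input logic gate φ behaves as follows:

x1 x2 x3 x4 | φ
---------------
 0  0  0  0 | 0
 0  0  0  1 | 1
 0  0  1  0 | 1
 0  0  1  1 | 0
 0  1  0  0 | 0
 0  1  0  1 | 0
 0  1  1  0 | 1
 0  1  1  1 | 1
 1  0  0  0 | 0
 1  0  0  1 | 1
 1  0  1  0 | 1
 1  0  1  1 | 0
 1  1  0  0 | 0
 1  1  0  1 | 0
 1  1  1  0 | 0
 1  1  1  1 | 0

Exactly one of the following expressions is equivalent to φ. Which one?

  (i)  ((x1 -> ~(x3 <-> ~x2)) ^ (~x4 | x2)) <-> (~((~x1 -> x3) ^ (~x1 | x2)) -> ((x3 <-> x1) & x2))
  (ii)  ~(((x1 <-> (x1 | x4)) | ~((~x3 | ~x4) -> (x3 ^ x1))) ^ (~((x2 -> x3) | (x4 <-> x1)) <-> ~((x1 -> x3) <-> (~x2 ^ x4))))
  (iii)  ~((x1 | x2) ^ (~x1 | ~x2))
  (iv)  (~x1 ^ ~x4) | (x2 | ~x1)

i

(ii): at (0,0,0,0) it gives 1, but φ = 0 — eliminated.
(iii): at (0,0,0,1) it gives 0, but φ = 1 — eliminated.
(iv): at (0,0,0,0) it gives 1, but φ = 0 — eliminated.
(i) is the remaining candidate, and it agrees with φ on all 16 inputs.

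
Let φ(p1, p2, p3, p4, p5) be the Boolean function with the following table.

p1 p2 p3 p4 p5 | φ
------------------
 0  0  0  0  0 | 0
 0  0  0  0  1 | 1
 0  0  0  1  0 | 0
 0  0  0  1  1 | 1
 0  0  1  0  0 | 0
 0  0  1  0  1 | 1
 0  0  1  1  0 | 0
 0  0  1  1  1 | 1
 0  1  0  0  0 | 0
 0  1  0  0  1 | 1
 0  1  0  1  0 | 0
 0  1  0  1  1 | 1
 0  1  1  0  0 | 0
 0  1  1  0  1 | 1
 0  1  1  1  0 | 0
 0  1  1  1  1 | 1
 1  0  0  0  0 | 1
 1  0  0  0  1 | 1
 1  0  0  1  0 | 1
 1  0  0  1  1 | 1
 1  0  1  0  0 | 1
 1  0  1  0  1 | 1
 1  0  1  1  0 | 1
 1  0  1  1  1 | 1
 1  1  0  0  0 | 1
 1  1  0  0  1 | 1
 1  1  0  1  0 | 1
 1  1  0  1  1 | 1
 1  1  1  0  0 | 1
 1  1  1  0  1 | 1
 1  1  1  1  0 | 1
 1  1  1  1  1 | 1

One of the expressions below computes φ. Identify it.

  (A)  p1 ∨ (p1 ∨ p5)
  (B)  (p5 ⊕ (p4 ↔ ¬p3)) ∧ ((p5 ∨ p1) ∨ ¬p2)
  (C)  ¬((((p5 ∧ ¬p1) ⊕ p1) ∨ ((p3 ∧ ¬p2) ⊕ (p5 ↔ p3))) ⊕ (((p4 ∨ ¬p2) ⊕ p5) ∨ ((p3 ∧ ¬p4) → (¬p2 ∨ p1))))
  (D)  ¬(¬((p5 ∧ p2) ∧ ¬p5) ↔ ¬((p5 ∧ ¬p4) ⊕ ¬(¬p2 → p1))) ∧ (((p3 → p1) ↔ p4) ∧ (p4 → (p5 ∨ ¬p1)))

A

(B) disagrees with φ on (0,0,0,1,0) (formula → 1, table → 0); rule it out.
(C) disagrees with φ on (0,0,0,0,0) (formula → 1, table → 0); rule it out.
(D) disagrees with φ on (0,0,0,0,1) (formula → 0, table → 1); rule it out.
Only (A) survives; checking it on all 32 rows confirms it matches φ.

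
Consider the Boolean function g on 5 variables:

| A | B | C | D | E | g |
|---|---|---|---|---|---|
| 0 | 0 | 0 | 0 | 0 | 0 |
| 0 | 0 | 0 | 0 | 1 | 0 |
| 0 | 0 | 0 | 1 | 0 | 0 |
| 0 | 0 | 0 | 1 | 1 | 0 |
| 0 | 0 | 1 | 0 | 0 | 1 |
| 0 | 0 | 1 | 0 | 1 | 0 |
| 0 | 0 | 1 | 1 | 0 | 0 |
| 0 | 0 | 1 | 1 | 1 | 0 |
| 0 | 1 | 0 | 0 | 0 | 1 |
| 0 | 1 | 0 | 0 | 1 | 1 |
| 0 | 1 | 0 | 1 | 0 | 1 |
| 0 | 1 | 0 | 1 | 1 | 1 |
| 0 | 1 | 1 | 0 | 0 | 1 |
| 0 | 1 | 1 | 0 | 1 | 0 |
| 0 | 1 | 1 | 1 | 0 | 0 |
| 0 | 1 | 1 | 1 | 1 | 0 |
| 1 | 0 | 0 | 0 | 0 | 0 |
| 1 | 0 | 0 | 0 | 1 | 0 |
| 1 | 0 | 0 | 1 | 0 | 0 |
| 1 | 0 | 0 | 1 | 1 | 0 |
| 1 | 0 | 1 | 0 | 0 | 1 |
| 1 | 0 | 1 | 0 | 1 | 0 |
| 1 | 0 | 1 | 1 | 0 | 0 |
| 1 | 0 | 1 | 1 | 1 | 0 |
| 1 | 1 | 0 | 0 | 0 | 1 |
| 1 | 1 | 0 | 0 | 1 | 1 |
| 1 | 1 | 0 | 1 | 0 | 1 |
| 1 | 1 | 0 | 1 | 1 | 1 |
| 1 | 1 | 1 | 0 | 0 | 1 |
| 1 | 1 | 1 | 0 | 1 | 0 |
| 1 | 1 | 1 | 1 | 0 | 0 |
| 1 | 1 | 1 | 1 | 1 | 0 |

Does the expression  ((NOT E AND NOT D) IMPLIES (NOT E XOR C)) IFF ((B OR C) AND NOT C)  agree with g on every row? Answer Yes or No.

Yes

Check the formula against g row by row:
  A=0, B=0, C=0, D=0, E=0: formula gives 0, g = 0 ✓
  A=0, B=0, C=0, D=0, E=1: formula gives 0, g = 0 ✓
  A=0, B=0, C=0, D=1, E=0: formula gives 0, g = 0 ✓
  A=0, B=0, C=0, D=1, E=1: formula gives 0, g = 0 ✓
  …and likewise for the remaining 28 rows.
Every row agrees, so the formula is equivalent.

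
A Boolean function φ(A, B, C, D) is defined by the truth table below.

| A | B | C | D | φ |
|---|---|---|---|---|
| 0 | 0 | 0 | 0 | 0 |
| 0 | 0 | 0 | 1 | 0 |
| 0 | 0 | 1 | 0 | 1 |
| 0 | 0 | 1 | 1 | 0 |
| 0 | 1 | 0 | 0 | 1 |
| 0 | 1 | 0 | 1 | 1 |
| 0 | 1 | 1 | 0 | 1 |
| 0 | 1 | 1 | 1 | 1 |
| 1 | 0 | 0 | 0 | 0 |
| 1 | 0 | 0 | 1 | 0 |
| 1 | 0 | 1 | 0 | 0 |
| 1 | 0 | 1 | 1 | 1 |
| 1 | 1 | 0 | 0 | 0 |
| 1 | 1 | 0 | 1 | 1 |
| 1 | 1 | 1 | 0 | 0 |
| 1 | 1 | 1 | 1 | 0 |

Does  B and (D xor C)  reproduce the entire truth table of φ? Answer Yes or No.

No

Check the formula against φ row by row:
  A=0, B=0, C=0, D=0: formula gives 0, φ = 0 ✓
  A=0, B=0, C=0, D=1: formula gives 0, φ = 0 ✓
  A=0, B=0, C=1, D=0: formula gives 0, but φ = 1 ✗
A single disagreement suffices: at (0,0,1,0) they differ, so the formula does not compute φ.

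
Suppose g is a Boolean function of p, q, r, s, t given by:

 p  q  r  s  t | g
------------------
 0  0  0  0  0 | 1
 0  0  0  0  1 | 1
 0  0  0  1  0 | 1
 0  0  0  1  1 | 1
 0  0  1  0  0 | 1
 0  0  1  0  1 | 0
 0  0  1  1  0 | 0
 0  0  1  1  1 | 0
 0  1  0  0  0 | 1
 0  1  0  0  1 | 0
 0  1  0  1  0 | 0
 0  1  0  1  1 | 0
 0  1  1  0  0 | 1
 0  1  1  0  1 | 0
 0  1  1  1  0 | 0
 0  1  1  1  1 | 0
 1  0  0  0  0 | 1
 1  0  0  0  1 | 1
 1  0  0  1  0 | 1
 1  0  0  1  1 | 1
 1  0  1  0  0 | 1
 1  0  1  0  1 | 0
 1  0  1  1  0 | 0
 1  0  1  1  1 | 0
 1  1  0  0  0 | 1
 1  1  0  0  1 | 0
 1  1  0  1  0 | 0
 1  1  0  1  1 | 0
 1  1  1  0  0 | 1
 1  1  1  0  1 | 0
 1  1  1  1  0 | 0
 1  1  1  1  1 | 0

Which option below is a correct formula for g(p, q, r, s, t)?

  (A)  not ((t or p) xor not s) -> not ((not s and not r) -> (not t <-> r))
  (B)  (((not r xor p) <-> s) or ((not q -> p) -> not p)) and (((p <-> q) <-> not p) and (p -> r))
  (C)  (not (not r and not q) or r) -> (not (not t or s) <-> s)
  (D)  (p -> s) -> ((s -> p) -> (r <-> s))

C

(A) disagrees with g on (0,0,0,0,1) (formula → 0, table → 1); rule it out.
(B) disagrees with g on (0,0,1,0,1) (formula → 1, table → 0); rule it out.
(D) disagrees with g on (0,0,1,0,0) (formula → 0, table → 1); rule it out.
That leaves (C). Evaluating it on every row reproduces the table of g exactly.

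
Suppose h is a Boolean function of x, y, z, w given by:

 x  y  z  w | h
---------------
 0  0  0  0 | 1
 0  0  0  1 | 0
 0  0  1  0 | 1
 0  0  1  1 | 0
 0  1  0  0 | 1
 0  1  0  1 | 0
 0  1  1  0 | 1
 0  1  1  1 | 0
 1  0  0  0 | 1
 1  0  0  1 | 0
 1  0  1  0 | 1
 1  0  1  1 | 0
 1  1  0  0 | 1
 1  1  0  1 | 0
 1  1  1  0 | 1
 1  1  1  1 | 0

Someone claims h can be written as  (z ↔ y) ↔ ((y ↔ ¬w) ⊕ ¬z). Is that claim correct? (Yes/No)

Check the formula against h row by row:
  x=0, y=0, z=0, w=0: formula gives 1, h = 1 ✓
  x=0, y=0, z=0, w=1: formula gives 0, h = 0 ✓
  x=0, y=0, z=1, w=0: formula gives 1, h = 1 ✓
  x=0, y=0, z=1, w=1: formula gives 0, h = 0 ✓
  …and likewise for the remaining 12 rows.
No disagreement on any input; they are logically equivalent.

Yes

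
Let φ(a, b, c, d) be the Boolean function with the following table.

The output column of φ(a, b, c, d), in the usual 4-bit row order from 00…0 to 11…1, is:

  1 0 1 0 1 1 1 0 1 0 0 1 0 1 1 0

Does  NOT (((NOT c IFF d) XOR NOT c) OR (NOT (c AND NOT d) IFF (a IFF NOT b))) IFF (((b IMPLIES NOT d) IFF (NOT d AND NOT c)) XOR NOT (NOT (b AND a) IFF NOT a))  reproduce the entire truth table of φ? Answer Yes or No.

Evaluate NOT (((NOT c IFF d) XOR NOT c) OR (NOT (c AND NOT d) IFF (a IFF NOT b))) IFF (((b IMPLIES NOT d) IFF (NOT d AND NOT c)) XOR NOT (NOT (b AND a) IFF NOT a)) on each row and compare to φ:
  a=0, b=0, c=0, d=0: formula gives 0, but φ = 1 ✗
A single disagreement suffices: at (0,0,0,0) they differ, so the formula does not compute φ.

No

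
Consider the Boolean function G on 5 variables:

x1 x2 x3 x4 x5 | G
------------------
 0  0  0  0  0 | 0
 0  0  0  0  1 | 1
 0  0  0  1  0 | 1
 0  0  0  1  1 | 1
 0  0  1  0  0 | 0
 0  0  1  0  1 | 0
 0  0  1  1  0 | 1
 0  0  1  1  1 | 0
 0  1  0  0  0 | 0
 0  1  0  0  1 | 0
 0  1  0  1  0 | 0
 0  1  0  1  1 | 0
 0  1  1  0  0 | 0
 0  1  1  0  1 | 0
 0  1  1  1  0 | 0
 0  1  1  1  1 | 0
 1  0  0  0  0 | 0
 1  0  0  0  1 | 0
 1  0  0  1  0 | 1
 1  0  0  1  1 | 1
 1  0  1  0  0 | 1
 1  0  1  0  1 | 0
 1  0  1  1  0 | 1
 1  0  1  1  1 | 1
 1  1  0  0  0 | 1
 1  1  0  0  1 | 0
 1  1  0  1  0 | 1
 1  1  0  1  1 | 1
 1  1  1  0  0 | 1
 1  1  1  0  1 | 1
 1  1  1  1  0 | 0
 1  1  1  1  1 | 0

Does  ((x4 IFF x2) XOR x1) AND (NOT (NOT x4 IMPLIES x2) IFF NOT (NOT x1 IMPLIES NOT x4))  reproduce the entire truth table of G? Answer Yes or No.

No

Check the formula against G row by row:
  x1=0, x2=0, x3=0, x4=0, x5=0: formula gives 0, G = 0 ✓
  x1=0, x2=0, x3=0, x4=0, x5=1: formula gives 0, but G = 1 ✗
A single disagreement suffices: at (0,0,0,0,1) they differ, so the formula does not compute G.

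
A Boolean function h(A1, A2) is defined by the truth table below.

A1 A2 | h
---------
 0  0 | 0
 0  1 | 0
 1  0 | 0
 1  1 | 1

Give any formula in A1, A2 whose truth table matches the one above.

h(A1, A2) = A1 and A2

The output is 1 only when every input is 1 — the AND of all inputs.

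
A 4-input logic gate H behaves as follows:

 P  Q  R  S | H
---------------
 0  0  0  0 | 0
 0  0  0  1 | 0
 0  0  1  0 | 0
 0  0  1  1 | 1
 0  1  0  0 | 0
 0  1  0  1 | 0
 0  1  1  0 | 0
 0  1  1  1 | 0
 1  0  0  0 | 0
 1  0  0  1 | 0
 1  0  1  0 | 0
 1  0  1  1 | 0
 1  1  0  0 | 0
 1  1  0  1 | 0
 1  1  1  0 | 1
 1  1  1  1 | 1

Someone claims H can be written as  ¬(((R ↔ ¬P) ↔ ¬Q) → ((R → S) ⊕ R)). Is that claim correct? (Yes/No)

Check the formula against H row by row:
  P=0, Q=0, R=0, S=0: formula gives 0, H = 0 ✓
  P=0, Q=0, R=0, S=1: formula gives 0, H = 0 ✓
  P=0, Q=0, R=1, S=0: formula gives 0, H = 0 ✓
  P=0, Q=0, R=1, S=1: formula gives 1, H = 1 ✓
  …
  P=1, Q=1, R=1, S=0: formula gives 0, but H = 1 ✗
Since they disagree at (1,1,1,0), the expression is not a correct formula for H.

No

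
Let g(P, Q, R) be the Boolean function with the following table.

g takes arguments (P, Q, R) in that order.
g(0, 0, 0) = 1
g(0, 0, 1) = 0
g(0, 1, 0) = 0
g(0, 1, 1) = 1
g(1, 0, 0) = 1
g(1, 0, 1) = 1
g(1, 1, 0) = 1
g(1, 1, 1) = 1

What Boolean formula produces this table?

g(P, Q, R) = ~(((~P & ~Q) & R) | ((~P & Q) & ~R))

The 0-rows are (0,0,1), (0,1,0). Take each as a conjunction (¬P·¬Q·R, ¬P·Q·¬R), form their disjunction, and complement — that gives a formula that is 1 everywhere g is.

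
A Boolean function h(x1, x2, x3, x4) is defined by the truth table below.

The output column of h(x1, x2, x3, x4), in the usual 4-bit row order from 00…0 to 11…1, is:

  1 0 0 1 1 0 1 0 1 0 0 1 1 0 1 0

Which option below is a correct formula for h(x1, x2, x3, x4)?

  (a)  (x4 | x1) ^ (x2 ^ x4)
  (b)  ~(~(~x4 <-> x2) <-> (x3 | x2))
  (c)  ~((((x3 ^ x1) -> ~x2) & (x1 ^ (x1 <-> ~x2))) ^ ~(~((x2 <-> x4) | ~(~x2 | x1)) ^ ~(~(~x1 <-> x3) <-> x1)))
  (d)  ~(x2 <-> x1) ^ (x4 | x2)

(a) fails at (0,0,0,0): the formula yields 0, h is 1.
(c) fails at (0,1,0,0): the formula yields 0, h is 1.
(d) fails at (0,0,0,0): the formula yields 0, h is 1.
That leaves (b). Evaluating it on every row reproduces the table of h exactly.

b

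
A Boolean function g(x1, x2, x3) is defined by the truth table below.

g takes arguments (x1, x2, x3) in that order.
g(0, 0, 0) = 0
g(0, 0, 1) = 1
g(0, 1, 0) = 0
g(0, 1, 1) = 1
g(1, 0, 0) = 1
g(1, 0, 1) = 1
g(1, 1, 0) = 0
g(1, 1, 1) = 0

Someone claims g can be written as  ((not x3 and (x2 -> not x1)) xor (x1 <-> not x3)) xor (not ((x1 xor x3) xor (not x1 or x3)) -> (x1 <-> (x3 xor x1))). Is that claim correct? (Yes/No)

No

Check the formula against g row by row:
  x1=0, x2=0, x3=0: formula gives 0, g = 0 ✓
  x1=0, x2=0, x3=1: formula gives 1, g = 1 ✓
  x1=0, x2=1, x3=0: formula gives 0, g = 0 ✓
  x1=0, x2=1, x3=1: formula gives 1, g = 1 ✓
  x1=1, x2=0, x3=0: formula gives 1, g = 1 ✓
  …
  x1=1, x2=1, x3=1: formula gives 1, but g = 0 ✗
Since they disagree at (1,1,1), the expression is not a correct formula for g.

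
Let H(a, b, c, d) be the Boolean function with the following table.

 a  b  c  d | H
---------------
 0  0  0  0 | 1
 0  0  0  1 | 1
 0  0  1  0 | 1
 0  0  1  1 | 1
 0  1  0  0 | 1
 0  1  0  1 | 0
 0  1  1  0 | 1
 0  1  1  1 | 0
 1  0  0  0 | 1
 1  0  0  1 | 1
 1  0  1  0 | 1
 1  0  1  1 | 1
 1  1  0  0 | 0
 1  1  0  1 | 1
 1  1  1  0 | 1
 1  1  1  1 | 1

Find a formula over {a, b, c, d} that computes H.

H(a, b, c, d) = ¬(((((¬a ∧ b) ∧ ¬c) ∧ d) ∨ (((¬a ∧ b) ∧ c) ∧ d)) ∨ (((a ∧ b) ∧ ¬c) ∧ ¬d))

H is 0 on only 3 rows — (0,1,0,1), (0,1,1,1), (1,1,0,0). Writing each as a minterm (¬a·b·¬c·d, ¬a·b·c·d, a·b·¬c·¬d) and OR-ing them characterizes exactly where H=0, so H is the negation of that disjunction.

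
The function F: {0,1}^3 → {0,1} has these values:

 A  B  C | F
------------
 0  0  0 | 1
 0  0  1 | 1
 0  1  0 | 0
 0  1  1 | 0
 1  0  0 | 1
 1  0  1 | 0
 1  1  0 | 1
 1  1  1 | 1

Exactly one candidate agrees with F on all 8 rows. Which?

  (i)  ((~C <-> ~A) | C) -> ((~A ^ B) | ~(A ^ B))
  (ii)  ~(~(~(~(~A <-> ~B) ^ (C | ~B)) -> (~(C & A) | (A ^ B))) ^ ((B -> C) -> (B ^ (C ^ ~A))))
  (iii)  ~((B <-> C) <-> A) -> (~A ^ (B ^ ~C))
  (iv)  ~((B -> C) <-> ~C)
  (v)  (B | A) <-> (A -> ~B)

i

(ii): at (0,0,0) it gives 0, but F = 1 — eliminated.
(iii): at (0,0,0) it gives 0, but F = 1 — eliminated.
(iv): at (0,0,0) it gives 0, but F = 1 — eliminated.
(v): at (0,0,0) it gives 0, but F = 1 — eliminated.
Only (i) survives; checking it on all 8 rows confirms it matches F.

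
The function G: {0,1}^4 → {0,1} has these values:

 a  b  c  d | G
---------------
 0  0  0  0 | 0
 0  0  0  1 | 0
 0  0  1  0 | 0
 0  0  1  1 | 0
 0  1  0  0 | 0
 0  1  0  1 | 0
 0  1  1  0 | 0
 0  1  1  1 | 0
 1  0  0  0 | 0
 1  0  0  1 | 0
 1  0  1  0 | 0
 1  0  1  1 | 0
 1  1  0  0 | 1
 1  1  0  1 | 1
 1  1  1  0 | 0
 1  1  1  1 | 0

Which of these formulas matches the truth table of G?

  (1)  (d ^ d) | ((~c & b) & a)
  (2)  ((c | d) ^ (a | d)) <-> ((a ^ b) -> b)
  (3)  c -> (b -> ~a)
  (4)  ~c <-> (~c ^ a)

(2): at (0,0,1,0) it gives 1, but G = 0 — eliminated.
(3): at (0,0,0,0) it gives 1, but G = 0 — eliminated.
(4): at (0,0,0,0) it gives 1, but G = 0 — eliminated.
(1) is the remaining candidate, and it agrees with G on all 16 inputs.

1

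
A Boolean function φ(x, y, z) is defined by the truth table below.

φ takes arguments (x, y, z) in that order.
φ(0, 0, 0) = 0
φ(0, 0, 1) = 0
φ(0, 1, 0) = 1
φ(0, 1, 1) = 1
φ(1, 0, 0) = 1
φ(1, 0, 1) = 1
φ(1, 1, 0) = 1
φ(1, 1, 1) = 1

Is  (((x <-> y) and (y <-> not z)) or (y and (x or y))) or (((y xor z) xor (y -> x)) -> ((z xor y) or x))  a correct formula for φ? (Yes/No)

No

Evaluate (((x <-> y) and (y <-> not z)) or (y and (x or y))) or (((y xor z) xor (y -> x)) -> ((z xor y) or x)) on each row and compare to φ:
  x=0, y=0, z=0: formula gives 0, φ = 0 ✓
  x=0, y=0, z=1: formula gives 1, but φ = 0 ✗
A single disagreement suffices: at (0,0,1) they differ, so the formula does not compute φ.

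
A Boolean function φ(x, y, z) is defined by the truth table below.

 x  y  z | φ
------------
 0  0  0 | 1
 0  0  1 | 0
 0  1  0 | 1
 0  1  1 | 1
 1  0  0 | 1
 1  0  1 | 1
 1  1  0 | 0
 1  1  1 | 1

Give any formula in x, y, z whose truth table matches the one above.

φ(x, y, z) = not (((not x and not y) and z) or ((x and y) and not z))

There are just 2 zero rows: (0,0,1), (1,1,0). Their minterms are ¬x·¬y·z, x·y·¬z; the OR of those covers precisely the 0-outputs, and negating it yields φ.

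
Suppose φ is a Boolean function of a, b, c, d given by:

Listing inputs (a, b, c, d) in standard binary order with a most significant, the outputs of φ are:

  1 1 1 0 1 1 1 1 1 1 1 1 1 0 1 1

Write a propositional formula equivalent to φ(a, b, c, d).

There are just 2 zero rows: (0,0,1,1), (1,1,0,1). Their minterms are ¬a·¬b·c·d, a·b·¬c·d; the OR of those covers precisely the 0-outputs, and negating it yields φ.

φ(a, b, c, d) = not ((((not a and not b) and c) and d) or (((a and b) and not c) and d))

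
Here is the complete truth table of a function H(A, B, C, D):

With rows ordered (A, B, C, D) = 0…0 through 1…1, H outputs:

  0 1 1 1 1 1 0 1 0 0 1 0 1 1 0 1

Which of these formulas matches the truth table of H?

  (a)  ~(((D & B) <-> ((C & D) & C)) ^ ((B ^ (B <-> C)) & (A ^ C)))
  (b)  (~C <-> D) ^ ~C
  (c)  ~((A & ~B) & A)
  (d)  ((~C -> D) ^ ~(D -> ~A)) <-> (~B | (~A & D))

d

(a) fails at (0,0,0,1): the formula yields 0, H is 1.
(b) fails at (0,0,0,0): the formula yields 1, H is 0.
(c) fails at (0,0,0,0): the formula yields 1, H is 0.
That leaves (d). Evaluating it on every row reproduces the table of H exactly.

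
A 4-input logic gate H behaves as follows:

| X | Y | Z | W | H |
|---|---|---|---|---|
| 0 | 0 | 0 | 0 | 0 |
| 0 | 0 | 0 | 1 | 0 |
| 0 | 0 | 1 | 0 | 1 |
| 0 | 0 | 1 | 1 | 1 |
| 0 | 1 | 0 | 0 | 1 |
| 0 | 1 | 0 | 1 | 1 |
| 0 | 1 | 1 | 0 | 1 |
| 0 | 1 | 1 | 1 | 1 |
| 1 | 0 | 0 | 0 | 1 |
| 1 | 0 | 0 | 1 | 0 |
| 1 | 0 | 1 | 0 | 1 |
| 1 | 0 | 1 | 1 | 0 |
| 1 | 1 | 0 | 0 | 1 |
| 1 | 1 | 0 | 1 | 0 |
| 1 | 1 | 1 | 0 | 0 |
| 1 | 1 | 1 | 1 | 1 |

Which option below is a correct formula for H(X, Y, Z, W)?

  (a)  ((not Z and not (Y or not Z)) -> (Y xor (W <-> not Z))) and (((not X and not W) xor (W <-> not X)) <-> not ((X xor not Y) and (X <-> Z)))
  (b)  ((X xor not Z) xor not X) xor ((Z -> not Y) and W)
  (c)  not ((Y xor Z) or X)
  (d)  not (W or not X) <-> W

(b): at (0,0,0,1) it gives 1, but H = 0 — eliminated.
(c): at (0,0,0,0) it gives 1, but H = 0 — eliminated.
(d): at (0,0,0,0) it gives 1, but H = 0 — eliminated.
That leaves (a). Evaluating it on every row reproduces the table of H exactly.

a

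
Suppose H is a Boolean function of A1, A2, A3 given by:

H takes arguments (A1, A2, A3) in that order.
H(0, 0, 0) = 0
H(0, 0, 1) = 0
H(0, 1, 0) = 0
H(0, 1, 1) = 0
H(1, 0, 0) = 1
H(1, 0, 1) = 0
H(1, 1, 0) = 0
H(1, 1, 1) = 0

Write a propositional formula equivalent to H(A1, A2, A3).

Only row (1,0,0) gives 1. That row's minterm A1·¬A2·¬A3 is H directly.

H(A1, A2, A3) = (A1 and not A2) and not A3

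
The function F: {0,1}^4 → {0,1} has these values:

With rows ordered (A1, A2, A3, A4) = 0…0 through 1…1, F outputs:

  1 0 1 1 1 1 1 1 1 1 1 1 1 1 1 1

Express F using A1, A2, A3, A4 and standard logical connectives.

F(A1, A2, A3, A4) = not (((not A1 and not A2) and not A3) and A4)

Only row (0,0,0,1) gives 0. So F is 1 everywhere except there — the complement of the minterm ¬A1·¬A2·¬A3·A4.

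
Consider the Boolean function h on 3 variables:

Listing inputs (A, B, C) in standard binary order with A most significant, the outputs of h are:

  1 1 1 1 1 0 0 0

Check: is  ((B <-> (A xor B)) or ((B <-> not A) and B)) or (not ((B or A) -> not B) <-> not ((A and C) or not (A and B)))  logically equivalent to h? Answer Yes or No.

No

Evaluate ((B <-> (A xor B)) or ((B <-> not A) and B)) or (not ((B or A) -> not B) <-> not ((A and C) or not (A and B))) on each row and compare to h:
  A=0, B=0, C=0: formula gives 1, h = 1 ✓
  A=0, B=0, C=1: formula gives 1, h = 1 ✓
  A=0, B=1, C=0: formula gives 1, h = 1 ✓
  A=0, B=1, C=1: formula gives 1, h = 1 ✓
  A=1, B=0, C=0: formula gives 1, h = 1 ✓
  A=1, B=0, C=1: formula gives 1, but h = 0 ✗
A single disagreement suffices: at (1,0,1) they differ, so the formula does not compute h.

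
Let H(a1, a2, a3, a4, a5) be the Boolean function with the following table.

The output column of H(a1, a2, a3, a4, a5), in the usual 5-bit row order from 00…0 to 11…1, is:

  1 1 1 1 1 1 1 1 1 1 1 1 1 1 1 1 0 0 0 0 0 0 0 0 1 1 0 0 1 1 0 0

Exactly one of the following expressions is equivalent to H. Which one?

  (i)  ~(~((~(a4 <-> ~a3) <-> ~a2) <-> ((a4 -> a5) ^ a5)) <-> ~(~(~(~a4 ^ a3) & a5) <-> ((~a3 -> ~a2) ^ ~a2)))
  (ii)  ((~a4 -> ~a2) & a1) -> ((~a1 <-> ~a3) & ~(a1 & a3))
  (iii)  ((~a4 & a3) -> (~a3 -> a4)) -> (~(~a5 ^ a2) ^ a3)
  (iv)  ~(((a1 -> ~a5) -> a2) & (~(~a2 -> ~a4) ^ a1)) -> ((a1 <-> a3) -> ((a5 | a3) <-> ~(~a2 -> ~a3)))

ii

(i): at (0,0,0,0,1) it gives 0, but H = 1 — eliminated.
(iii): at (0,0,0,0,0) it gives 0, but H = 1 — eliminated.
(iv): at (0,0,0,0,1) it gives 0, but H = 1 — eliminated.
Only (ii) survives; checking it on all 32 rows confirms it matches H.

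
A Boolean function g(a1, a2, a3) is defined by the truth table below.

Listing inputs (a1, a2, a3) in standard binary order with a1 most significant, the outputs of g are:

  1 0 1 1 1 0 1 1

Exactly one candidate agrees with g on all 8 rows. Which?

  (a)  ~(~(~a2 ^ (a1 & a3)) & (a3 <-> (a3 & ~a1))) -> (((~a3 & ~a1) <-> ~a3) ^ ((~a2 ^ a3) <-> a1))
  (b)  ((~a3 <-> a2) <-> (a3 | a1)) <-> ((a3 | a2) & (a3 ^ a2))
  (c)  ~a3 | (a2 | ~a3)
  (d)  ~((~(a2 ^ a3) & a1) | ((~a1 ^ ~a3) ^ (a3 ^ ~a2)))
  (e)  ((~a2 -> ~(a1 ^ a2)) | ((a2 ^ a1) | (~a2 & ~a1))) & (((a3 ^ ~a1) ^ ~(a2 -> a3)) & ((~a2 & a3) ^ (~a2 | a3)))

(a) fails at (1,0,1): the formula yields 1, g is 0.
(b) fails at (0,0,0): the formula yields 0, g is 1.
(d) fails at (0,0,0): the formula yields 0, g is 1.
(e) fails at (0,1,0): the formula yields 0, g is 1.
(c) is the remaining candidate, and it agrees with g on all 8 inputs.

c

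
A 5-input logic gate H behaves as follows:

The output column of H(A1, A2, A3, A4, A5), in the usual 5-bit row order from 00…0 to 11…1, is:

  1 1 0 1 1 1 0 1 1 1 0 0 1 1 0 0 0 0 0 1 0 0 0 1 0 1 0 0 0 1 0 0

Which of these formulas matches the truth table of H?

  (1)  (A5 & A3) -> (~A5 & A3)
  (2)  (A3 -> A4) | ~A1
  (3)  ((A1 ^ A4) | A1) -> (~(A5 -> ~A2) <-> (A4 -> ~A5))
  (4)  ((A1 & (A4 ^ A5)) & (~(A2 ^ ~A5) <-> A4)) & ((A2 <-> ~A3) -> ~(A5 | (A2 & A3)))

(1): at (0,0,0,1,0) it gives 1, but H = 0 — eliminated.
(2): at (0,0,0,1,0) it gives 1, but H = 0 — eliminated.
(4): at (0,0,0,0,0) it gives 0, but H = 1 — eliminated.
Only (3) survives; checking it on all 32 rows confirms it matches H.

3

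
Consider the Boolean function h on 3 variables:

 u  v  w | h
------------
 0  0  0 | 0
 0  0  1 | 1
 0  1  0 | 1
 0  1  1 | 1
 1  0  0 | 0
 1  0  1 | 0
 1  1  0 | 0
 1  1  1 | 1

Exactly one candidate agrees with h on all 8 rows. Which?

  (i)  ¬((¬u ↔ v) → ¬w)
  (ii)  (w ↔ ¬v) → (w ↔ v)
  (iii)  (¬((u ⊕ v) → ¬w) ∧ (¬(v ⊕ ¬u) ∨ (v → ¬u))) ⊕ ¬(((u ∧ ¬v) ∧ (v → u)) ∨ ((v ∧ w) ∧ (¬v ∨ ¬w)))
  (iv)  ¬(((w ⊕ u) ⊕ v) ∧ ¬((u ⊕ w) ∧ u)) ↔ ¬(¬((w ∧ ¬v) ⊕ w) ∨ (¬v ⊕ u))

(i) fails at (0,0,1): the formula yields 0, h is 1.
(ii) fails at (0,0,0): the formula yields 1, h is 0.
(iii) fails at (0,0,0): the formula yields 1, h is 0.
(iv) is the remaining candidate, and it agrees with h on all 8 inputs.

iv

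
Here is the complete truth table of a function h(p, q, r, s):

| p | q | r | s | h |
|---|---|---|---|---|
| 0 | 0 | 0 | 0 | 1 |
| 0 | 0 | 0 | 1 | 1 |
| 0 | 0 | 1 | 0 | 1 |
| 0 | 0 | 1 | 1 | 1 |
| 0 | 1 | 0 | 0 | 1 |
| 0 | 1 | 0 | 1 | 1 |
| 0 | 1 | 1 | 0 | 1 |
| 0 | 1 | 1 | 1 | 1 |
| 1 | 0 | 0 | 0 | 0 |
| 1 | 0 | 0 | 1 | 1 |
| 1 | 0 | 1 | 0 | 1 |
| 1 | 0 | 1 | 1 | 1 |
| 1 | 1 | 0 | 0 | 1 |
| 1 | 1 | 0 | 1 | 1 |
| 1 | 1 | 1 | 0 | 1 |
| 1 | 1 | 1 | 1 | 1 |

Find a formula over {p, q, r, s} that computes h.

h(p, q, r, s) = (((p · q') · r') · s')'

h is 0 on exactly one input, (1,0,0,0), whose minterm is p·¬q·¬r·¬s. So h is the negation of that single conjunction.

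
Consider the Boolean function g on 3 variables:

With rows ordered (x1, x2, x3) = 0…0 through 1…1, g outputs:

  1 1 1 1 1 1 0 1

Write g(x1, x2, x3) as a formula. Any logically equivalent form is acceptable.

g(x1, x2, x3) = NOT ((x1 AND x2) AND NOT x3)

Only row (1,1,0) gives 0. So g is 1 everywhere except there — the complement of the minterm x1·x2·¬x3.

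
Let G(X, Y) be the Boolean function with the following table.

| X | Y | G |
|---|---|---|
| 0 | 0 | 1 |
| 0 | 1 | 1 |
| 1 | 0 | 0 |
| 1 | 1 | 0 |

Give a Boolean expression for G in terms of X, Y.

G(X, Y) = NOT X

The output is the negation of X.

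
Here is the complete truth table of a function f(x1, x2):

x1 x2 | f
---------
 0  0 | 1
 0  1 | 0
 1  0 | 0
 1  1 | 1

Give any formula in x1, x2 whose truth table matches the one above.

The output is 1 exactly when an even number of inputs are 1 — the complement of 2-way XOR.

f(x1, x2) = NOT (x1 XOR x2)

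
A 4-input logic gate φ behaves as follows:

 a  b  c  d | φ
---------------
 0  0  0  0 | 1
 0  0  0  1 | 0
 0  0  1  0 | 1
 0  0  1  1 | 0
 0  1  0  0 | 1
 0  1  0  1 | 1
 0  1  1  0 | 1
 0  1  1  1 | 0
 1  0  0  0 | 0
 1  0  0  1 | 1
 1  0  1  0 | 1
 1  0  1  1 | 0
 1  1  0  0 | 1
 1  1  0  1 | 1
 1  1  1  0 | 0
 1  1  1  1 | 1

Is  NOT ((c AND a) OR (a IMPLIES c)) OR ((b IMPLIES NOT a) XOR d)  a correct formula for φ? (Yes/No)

Evaluate NOT ((c AND a) OR (a IMPLIES c)) OR ((b IMPLIES NOT a) XOR d) on each row and compare to φ:
  a=0, b=0, c=0, d=0: formula gives 1, φ = 1 ✓
  a=0, b=0, c=0, d=1: formula gives 0, φ = 0 ✓
  a=0, b=0, c=1, d=0: formula gives 1, φ = 1 ✓
  a=0, b=0, c=1, d=1: formula gives 0, φ = 0 ✓
  …
  a=0, b=1, c=0, d=1: formula gives 0, but φ = 1 ✗
Row (0,1,0,1) is a counterexample, so the formula is not equivalent to φ.

No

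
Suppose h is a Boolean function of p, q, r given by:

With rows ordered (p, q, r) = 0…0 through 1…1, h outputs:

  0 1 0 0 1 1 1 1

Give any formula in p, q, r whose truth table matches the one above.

h(p, q, r) = ¬((((¬p ∧ ¬q) ∧ ¬r) ∨ ((¬p ∧ q) ∧ ¬r)) ∨ ((¬p ∧ q) ∧ r))

There are just 3 zero rows: (0,0,0), (0,1,0), (0,1,1). Their minterms are ¬p·¬q·¬r, ¬p·q·¬r, ¬p·q·r; the OR of those covers precisely the 0-outputs, and negating it yields h.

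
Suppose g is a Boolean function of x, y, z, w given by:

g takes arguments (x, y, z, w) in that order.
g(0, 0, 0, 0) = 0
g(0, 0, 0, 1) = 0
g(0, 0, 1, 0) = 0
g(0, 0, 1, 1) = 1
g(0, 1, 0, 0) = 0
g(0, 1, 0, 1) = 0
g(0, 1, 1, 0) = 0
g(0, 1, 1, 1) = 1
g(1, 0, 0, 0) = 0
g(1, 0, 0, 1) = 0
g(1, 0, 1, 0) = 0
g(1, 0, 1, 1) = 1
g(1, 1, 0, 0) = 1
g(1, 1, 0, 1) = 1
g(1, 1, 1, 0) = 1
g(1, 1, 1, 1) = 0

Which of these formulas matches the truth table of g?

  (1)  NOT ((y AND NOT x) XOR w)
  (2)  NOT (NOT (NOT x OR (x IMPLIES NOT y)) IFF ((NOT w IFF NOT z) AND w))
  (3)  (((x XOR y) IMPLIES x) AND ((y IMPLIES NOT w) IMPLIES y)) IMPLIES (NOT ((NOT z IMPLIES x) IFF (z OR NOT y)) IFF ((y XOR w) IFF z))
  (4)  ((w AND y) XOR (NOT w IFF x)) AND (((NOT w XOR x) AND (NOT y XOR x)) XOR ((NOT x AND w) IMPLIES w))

(1) fails at (0,0,0,0): the formula yields 1, g is 0.
(3) fails at (0,0,0,0): the formula yields 1, g is 0.
(4) fails at (0,0,0,1): the formula yields 1, g is 0.
Only (2) survives; checking it on all 16 rows confirms it matches g.

2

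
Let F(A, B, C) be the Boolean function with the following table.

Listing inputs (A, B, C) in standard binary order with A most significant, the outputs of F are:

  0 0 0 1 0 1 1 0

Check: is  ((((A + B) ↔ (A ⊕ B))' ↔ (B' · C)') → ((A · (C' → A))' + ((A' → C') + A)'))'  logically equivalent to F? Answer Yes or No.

No

Test each input against both F and the formula:
  A=0, B=0, C=0: formula gives 0, F = 0 ✓
  A=0, B=0, C=1: formula gives 0, F = 0 ✓
  A=0, B=1, C=0: formula gives 0, F = 0 ✓
  A=0, B=1, C=1: formula gives 0, but F = 1 ✗
A single disagreement suffices: at (0,1,1) they differ, so the formula does not compute F.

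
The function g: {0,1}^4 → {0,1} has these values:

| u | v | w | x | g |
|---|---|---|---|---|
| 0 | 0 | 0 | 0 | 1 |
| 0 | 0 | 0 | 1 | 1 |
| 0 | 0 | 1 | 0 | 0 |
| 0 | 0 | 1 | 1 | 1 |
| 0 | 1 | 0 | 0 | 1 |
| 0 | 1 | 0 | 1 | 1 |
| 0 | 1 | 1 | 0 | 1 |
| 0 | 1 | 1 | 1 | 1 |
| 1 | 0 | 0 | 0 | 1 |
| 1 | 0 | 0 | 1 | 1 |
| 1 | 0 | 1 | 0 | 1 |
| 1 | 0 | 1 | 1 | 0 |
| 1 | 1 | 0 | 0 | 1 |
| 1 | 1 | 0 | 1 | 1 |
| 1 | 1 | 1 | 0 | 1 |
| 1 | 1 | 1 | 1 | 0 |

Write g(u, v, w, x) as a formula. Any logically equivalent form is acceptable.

g(u, v, w, x) = not (((((not u and not v) and w) and not x) or (((u and not v) and w) and x)) or (((u and v) and w) and x))

g is 0 on only 3 rows — (0,0,1,0), (1,0,1,1), (1,1,1,1). Writing each as a minterm (¬u·¬v·w·¬x, u·¬v·w·x, u·v·w·x) and OR-ing them characterizes exactly where g=0, so g is the negation of that disjunction.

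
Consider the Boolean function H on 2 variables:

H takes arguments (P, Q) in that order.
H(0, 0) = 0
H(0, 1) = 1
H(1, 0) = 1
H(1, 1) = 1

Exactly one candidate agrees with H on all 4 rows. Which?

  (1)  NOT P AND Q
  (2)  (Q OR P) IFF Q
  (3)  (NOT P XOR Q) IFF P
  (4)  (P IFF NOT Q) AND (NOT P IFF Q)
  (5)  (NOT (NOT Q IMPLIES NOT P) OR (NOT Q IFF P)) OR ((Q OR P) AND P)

5

(1) disagrees with H on (1,0) (formula → 0, table → 1); rule it out.
(2) disagrees with H on (0,0) (formula → 1, table → 0); rule it out.
(3) disagrees with H on (1,0) (formula → 0, table → 1); rule it out.
(4) disagrees with H on (1,1) (formula → 0, table → 1); rule it out.
Only (5) survives; checking it on all 4 rows confirms it matches H.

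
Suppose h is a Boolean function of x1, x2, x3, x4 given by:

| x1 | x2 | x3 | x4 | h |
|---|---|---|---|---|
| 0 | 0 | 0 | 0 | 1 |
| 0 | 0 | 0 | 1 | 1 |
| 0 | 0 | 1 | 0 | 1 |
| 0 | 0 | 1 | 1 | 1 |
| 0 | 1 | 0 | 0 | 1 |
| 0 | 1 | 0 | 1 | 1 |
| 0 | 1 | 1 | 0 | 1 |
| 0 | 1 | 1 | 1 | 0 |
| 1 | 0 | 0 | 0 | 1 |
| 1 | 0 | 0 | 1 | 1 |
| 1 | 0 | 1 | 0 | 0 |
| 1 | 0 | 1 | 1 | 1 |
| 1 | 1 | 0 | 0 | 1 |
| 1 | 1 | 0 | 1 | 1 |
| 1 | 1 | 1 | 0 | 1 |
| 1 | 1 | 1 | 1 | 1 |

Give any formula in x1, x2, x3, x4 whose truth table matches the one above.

There are just 2 zero rows: (0,1,1,1), (1,0,1,0). Their minterms are ¬x1·x2·x3·x4, x1·¬x2·x3·¬x4; the OR of those covers precisely the 0-outputs, and negating it yields h.

h(x1, x2, x3, x4) = ((((x1' · x2) · x3) · x4) + (((x1 · x2') · x3) · x4'))'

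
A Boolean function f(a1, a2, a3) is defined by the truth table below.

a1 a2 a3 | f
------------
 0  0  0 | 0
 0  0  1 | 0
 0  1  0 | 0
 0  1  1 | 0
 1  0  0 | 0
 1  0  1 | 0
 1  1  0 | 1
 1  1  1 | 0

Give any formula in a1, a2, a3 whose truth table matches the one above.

f is 1 on exactly one input, (1,1,0), whose minterm is a1·a2·¬a3. So f is just that conjunction.

f(a1, a2, a3) = (a1 and a2) and not a3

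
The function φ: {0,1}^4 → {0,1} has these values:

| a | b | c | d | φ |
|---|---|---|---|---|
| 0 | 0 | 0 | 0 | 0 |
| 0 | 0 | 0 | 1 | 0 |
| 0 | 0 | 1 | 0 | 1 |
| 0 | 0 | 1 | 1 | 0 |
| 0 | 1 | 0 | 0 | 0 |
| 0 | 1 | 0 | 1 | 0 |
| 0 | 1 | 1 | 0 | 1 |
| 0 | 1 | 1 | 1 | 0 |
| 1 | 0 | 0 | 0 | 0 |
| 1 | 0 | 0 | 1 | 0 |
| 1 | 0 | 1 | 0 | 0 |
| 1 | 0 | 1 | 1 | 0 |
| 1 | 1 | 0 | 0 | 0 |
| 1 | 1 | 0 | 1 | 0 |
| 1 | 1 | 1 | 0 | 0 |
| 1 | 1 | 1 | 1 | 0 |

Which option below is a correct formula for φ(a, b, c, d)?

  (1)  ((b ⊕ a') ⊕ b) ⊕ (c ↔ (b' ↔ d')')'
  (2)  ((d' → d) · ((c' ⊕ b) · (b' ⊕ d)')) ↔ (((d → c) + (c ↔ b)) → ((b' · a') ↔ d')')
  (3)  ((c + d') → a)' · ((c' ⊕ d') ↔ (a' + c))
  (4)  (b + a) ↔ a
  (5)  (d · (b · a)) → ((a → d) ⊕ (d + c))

(1) disagrees with φ on (0,0,0,0) (formula → 1, table → 0); rule it out.
(2) disagrees with φ on (0,0,0,0) (formula → 1, table → 0); rule it out.
(4) disagrees with φ on (0,0,0,0) (formula → 1, table → 0); rule it out.
(5) disagrees with φ on (0,0,0,0) (formula → 1, table → 0); rule it out.
That leaves (3). Evaluating it on every row reproduces the table of φ exactly.

3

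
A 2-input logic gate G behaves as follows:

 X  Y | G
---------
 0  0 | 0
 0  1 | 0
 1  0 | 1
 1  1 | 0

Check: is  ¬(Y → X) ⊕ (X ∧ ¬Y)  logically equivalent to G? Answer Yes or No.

Evaluate ¬(Y → X) ⊕ (X ∧ ¬Y) on each row and compare to G:
  X=0, Y=0: formula gives 0, G = 0 ✓
  X=0, Y=1: formula gives 1, but G = 0 ✗
A single disagreement suffices: at (0,1) they differ, so the formula does not compute G.

No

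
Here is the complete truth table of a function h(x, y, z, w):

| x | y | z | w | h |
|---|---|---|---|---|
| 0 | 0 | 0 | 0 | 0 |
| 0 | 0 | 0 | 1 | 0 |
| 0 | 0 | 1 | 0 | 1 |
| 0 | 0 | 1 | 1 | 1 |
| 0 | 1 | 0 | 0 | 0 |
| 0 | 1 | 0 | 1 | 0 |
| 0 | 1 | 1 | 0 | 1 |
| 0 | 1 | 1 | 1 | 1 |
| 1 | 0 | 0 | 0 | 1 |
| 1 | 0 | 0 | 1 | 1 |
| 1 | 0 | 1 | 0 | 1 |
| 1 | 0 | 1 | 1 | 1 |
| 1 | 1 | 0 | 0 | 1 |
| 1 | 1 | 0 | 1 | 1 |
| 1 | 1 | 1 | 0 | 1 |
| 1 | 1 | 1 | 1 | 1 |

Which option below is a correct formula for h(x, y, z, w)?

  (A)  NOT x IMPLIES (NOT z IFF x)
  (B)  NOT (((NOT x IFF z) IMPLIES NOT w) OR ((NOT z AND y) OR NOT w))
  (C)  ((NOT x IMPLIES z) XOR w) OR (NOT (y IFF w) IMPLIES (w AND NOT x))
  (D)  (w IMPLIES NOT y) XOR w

A

(B): at (0,0,1,0) it gives 0, but h = 1 — eliminated.
(C): at (0,0,0,0) it gives 1, but h = 0 — eliminated.
(D): at (0,0,0,0) it gives 1, but h = 0 — eliminated.
(A) is the remaining candidate, and it agrees with h on all 16 inputs.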